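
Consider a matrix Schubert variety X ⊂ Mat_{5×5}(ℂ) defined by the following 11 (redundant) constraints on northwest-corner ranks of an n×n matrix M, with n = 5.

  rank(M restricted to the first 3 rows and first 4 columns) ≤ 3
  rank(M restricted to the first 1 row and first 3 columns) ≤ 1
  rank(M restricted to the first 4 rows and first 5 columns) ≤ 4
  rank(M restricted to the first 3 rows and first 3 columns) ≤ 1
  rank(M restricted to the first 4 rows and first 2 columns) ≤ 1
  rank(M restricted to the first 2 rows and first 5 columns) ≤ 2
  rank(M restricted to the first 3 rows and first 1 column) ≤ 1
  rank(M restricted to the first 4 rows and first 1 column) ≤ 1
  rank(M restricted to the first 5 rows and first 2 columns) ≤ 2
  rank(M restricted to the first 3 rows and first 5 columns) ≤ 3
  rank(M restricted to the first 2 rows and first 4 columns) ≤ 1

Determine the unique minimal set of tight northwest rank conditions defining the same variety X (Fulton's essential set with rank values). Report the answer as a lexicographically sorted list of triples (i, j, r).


Reconstructing r_w from the 11 given conditions:

  i=1: 1 1 1 1 1
  i=2: 1 1 1 1 2
  i=3: 1 1 1 2 3
  i=4: 1 1 2 3 4
  i=5: 1 2 3 4 5

second differences of R give the permutation w = (1, 5, 4, 3, 2).

3 SE-corners of the 6-cell Rothe diagram give Ess(w):

[(2, 4, 1), (3, 3, 1), (4, 2, 1)]


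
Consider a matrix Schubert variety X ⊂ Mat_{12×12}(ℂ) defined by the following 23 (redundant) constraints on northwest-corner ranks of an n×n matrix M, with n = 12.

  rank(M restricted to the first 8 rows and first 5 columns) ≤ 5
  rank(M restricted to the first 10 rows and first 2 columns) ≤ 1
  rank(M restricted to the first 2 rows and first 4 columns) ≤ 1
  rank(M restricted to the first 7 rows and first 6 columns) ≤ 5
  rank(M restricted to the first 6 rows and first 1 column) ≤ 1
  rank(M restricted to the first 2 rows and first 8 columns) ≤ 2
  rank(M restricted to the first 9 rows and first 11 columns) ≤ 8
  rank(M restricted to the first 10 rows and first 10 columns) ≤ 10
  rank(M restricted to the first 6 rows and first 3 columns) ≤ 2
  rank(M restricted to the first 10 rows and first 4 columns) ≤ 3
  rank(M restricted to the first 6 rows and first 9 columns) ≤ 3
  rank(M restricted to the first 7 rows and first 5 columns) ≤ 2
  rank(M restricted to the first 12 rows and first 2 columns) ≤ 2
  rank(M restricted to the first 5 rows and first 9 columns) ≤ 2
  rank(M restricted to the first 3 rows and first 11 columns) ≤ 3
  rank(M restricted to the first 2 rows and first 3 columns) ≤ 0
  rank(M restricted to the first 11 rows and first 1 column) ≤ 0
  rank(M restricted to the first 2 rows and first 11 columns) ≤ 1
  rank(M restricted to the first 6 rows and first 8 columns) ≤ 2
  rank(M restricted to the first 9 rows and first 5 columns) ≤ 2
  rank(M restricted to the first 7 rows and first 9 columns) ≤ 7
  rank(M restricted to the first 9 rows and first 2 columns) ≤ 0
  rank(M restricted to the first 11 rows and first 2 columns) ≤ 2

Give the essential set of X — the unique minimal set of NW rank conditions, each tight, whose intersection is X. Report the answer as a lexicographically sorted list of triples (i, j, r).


Propagating the 23 rank bounds to every northwest block:

  0 0 0 1 1 1 1 1 1 1 1 1
  0 0 0 1 1 1 1 1 1 1 1 2
  0 0 1 2 2 2 2 2 2 2 2 3
  0 0 1 2 2 2 2 2 2 3 3 4
  0 0 1 2 2 2 2 2 2 3 4 5
  0 0 1 2 2 2 2 2 3 4 5 6
  0 0 1 2 2 3 3 3 4 5 6 7
  0 0 1 2 2 3 4 4 5 6 7 8
  0 0 1 2 2 3 4 5 6 7 8 9
  0 1 2 3 3 4 5 6 7 8 9 10
  0 1 2 3 4 5 6 7 8 9 10 11
  1 2 3 4 5 6 7 8 9 10 11 12

so w = (4, 12, 3, 10, 11, 9, 6, 7, 8, 2, 5, 1).

Fulton essential set (7 of the 46 Rothe cells):

[(2, 3, 0), (2, 11, 1), (5, 9, 2), (6, 8, 2), (9, 2, 0), (9, 5, 2), (11, 1, 0)]


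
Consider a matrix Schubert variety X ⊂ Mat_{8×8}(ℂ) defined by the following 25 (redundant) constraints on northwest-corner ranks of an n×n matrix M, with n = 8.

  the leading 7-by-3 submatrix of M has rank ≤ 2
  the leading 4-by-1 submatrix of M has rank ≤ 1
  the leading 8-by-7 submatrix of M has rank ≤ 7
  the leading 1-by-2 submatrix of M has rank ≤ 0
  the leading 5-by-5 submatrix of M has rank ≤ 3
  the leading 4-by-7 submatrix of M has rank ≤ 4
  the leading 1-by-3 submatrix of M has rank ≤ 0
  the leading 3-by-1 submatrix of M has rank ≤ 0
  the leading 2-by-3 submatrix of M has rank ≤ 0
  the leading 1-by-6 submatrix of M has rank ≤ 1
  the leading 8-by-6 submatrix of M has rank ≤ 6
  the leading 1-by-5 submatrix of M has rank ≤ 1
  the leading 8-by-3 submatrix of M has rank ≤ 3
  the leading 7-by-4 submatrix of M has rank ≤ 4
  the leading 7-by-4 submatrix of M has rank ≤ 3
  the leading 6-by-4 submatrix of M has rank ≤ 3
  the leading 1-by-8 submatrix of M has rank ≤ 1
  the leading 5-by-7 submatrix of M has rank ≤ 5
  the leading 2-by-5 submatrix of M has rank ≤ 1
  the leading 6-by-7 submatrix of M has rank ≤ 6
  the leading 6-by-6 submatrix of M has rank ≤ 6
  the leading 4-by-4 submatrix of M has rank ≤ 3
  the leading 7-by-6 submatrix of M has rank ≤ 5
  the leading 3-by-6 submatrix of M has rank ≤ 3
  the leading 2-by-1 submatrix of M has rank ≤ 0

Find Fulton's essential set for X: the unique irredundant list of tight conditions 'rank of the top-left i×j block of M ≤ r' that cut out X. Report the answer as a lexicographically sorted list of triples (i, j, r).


Computing R[i][j] = min implied NW-rank bound (n=8, 25 conditions):

  R[1]: 0 | 0 | 0 | 1 | 1 | 1 | 1 | 1
  R[2]: 0 | 0 | 0 | 1 | 1 | 2 | 2 | 2
  R[3]: 0 | 1 | 1 | 2 | 2 | 3 | 3 | 3
  R[4]: 1 | 2 | 2 | 3 | 3 | 4 | 4 | 4
  R[5]: 1 | 2 | 2 | 3 | 3 | 4 | 5 | 5
  R[6]: 1 | 2 | 2 | 3 | 4 | 5 | 6 | 6
  R[7]: 1 | 2 | 2 | 3 | 4 | 5 | 6 | 7
  R[8]: 1 | 2 | 3 | 4 | 5 | 6 | 7 | 8

hence w(1..8) = (4, 6, 2, 1, 7, 5, 8, 3).

D(w) has 12 cells with 5 SE-corners; essential set:

[(2, 3, 0), (2, 5, 1), (3, 1, 0), (5, 5, 3), (7, 3, 2)]


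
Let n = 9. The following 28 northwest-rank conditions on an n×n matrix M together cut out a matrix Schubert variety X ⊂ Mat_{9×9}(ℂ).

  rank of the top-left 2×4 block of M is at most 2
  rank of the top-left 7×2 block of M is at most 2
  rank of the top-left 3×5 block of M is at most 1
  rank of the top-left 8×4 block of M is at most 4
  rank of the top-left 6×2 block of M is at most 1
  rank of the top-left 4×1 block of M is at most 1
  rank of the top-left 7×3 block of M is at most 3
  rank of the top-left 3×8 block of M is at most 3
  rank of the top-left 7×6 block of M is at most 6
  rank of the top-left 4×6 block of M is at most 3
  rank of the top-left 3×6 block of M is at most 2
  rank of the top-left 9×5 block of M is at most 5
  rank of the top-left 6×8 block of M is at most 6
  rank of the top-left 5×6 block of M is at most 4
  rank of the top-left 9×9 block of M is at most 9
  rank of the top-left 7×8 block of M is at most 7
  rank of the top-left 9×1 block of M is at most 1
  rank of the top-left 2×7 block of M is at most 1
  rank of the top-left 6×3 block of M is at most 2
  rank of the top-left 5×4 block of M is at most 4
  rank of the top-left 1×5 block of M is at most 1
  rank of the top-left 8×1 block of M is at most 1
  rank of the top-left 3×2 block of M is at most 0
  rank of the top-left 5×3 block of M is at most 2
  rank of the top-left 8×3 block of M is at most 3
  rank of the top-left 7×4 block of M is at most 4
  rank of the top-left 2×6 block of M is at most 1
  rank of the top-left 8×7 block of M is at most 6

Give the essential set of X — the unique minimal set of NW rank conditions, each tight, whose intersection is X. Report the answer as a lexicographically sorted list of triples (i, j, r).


Recovering R(i,j) via the rank-extension bound from the 28 conditions:

  row 1: 0  0  1  1  1  1  1  1  1
  row 2: 0  0  1  1  1  1  1  2  2
  row 3: 0  0  1  1  1  2  2  3  3
  row 4: 1  1  2  2  2  3  3  4  4
  row 5: 1  1  2  3  3  4  4  5  5
  row 6: 1  1  2  3  4  5  5  6  6
  row 7: 1  2  3  4  5  6  6  7  7
  row 8: 1  2  3  4  5  6  6  7  8
  row 9: 1  2  3  4  5  6  7  8  9

hence w(1..9) = (3, 8, 6, 1, 4, 5, 2, 9, 7).

Rothe diagram D(w) (15 cells), 5 SE-corners (essential conditions):

[(2, 7, 1), (3, 2, 0), (3, 5, 1), (6, 2, 1), (8, 7, 6)]


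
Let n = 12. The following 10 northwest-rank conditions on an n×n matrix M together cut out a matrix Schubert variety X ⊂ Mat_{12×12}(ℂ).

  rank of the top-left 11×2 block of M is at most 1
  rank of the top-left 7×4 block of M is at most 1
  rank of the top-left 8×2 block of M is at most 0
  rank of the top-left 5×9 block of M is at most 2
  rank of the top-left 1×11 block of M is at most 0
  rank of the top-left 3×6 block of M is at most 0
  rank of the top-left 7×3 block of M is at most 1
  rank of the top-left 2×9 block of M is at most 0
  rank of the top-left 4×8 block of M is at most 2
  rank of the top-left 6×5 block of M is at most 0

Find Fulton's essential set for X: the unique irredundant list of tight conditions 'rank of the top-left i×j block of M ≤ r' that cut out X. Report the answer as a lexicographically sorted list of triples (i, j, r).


Propagating the 10 rank bounds to every northwest block:

  0 0 0 0 0 0 0 0 0 0 0 1
  0 0 0 0 0 0 0 0 0 1 1 2
  0 0 0 0 0 0 1 1 1 2 2 3
  0 0 0 0 0 1 2 2 2 3 3 4
  0 0 0 0 0 1 2 2 2 3 4 5
  0 0 0 0 0 1 2 3 3 4 5 6
  0 0 1 1 1 2 3 4 4 5 6 7
  0 0 1 2 2 3 4 5 5 6 7 8
  1 1 2 3 3 4 5 6 6 7 8 9
  1 1 2 3 4 5 6 7 7 8 9 10
  1 1 2 3 4 5 6 7 8 9 10 11
  1 2 3 4 5 6 7 8 9 10 11 12

reading off 1-entries of Δ²R: w = (12, 10, 7, 6, 11, 8, 3, 4, 1, 5, 9, 2).

Rothe diagram D(w) (49 cells), 7 SE-corners (essential conditions):

[(1, 11, 0), (2, 9, 0), (3, 6, 0), (5, 9, 2), (6, 5, 0), (8, 2, 0), (11, 2, 1)]


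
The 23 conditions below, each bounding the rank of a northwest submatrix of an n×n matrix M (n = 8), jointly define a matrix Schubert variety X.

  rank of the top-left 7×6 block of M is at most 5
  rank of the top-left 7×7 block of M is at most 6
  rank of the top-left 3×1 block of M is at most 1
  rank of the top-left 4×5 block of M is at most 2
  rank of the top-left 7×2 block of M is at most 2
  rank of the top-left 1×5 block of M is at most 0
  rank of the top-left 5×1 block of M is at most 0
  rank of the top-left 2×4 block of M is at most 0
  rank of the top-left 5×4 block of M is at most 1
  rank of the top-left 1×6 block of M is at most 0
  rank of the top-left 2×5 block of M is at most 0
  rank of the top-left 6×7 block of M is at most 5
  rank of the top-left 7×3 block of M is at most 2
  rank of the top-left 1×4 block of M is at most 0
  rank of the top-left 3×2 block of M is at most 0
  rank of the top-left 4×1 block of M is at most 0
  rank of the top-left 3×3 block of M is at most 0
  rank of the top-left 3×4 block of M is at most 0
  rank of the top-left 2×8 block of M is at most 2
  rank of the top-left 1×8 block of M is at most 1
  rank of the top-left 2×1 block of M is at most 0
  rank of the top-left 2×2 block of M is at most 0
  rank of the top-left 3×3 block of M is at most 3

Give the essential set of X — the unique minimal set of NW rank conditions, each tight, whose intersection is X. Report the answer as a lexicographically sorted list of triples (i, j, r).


Computing R[i][j] = min implied NW-rank bound (n=8, 23 conditions):

  row 1: 0, 0, 0, 0, 0, 0, 1, 1
  row 2: 0, 0, 0, 0, 0, 1, 2, 2
  row 3: 0, 0, 0, 0, 1, 2, 3, 3
  row 4: 0, 1, 1, 1, 2, 3, 4, 4
  row 5: 0, 1, 1, 1, 2, 3, 4, 5
  row 6: 1, 2, 2, 2, 3, 4, 5, 6
  row 7: 1, 2, 2, 3, 4, 5, 6, 7
  row 8: 1, 2, 3, 4, 5, 6, 7, 8

the unique w with this rank table is (7, 6, 5, 2, 8, 1, 4, 3).

ℓ(w)=20; the 6 essential cells (i,j,r):

[(1, 6, 0), (2, 5, 0), (3, 4, 0), (5, 1, 0), (5, 4, 1), (7, 3, 2)]


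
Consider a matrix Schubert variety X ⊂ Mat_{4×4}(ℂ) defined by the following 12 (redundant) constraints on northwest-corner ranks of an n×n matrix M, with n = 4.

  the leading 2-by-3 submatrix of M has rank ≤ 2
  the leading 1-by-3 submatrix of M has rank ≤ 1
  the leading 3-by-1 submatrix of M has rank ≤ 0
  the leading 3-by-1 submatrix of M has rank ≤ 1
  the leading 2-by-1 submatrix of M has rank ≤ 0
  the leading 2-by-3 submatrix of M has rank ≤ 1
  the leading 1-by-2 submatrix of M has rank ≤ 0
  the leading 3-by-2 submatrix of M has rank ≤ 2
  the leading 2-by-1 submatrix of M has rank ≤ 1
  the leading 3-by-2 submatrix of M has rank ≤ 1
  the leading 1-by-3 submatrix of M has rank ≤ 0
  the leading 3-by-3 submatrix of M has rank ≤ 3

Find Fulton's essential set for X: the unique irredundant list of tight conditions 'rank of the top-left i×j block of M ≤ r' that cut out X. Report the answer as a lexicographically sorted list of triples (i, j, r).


Reconstructing r_w from the 12 given conditions:

  0 0 0 1
  0 1 1 2
  0 1 2 3
  1 2 3 4

so w = (4, 2, 3, 1).

|D(w)|=5, |Ess(w)|=2:

[(1, 3, 0), (3, 1, 0)]


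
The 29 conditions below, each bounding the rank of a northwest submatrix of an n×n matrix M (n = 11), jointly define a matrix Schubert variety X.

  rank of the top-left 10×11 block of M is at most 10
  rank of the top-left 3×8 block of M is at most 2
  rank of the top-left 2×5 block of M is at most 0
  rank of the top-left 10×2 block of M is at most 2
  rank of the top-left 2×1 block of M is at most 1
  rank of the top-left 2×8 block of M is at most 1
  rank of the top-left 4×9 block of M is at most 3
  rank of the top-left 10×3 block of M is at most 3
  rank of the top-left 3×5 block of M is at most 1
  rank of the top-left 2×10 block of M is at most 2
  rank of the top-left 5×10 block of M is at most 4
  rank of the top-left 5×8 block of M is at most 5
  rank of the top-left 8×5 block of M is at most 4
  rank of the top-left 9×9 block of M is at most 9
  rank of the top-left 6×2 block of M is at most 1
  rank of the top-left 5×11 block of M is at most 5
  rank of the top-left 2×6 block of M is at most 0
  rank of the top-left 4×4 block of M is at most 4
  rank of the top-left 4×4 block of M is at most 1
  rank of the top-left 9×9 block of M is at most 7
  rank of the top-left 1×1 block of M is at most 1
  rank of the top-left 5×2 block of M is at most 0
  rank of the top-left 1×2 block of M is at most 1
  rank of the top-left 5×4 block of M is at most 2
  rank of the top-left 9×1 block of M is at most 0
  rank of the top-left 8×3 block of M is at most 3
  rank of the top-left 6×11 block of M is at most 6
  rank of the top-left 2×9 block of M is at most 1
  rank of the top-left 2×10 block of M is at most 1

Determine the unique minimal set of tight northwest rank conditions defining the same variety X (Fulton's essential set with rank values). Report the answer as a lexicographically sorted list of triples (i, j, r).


Recovering R(i,j) via the rank-extension bound from the 29 conditions:

  0  0  0  0  0  0  1  1  1  1  1
  0  0  0  0  0  0  1  1  1  1  2
  0  0  1  1  1  1  2  2  2  2  3
  0  0  1  1  2  2  3  3  3  3  4
  0  0  1  2  3  3  4  4  4  4  5
  0  1  2  3  4  4  5  5  5  5  6
  0  1  2  3  4  5  6  6  6  6  7
  0  1  2  3  4  5  6  7  7  7  8
  0  1  2  3  4  5  6  7  7  8  9
  1  2  3  4  5  6  7  8  8  9  10
  1  2  3  4  5  6  7  8  9  10  11

hence w(1..11) = (7, 11, 3, 5, 4, 2, 6, 8, 10, 1, 9).

Fulton essential set (6 of the 27 Rothe cells):

[(2, 6, 0), (2, 10, 1), (4, 4, 1), (5, 2, 0), (9, 1, 0), (9, 9, 7)]


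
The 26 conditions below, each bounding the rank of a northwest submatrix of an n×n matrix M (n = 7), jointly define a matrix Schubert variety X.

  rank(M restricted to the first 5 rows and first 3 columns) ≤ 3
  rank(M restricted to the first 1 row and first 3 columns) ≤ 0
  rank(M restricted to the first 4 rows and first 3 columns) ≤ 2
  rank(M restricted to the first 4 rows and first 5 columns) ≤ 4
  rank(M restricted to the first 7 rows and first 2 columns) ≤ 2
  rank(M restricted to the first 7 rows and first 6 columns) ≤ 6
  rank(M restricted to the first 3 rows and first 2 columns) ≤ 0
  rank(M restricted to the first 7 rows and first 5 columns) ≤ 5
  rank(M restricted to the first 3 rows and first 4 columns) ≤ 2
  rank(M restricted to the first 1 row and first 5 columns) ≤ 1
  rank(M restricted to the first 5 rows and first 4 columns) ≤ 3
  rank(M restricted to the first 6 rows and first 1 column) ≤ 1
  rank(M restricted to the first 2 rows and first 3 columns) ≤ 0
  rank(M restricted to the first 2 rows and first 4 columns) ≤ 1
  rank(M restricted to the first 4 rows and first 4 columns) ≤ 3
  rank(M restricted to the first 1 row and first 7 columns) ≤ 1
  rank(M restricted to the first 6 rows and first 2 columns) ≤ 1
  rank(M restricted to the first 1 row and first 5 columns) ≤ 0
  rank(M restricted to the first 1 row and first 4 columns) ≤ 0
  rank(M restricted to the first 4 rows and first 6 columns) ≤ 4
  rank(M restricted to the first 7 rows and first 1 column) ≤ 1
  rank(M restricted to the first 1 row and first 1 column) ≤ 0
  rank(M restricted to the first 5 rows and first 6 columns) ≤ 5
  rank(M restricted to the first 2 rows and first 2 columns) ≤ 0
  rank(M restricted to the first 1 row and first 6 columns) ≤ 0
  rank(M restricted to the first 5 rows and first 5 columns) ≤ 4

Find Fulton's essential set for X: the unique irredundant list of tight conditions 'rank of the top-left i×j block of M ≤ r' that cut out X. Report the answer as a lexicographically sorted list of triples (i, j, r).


Rank table r_w(7×7) implied by the 26 constraints:

  R[1]: 0 0 0 0 0 0 1
  R[2]: 0 0 0 1 1 1 2
  R[3]: 0 0 1 2 2 2 3
  R[4]: 1 1 2 3 3 3 4
  R[5]: 1 1 2 3 4 4 5
  R[6]: 1 1 2 3 4 5 6
  R[7]: 1 2 3 4 5 6 7

so w = (7, 4, 3, 1, 5, 6, 2).

4 SE-corners of the 13-cell Rothe diagram give Ess(w):

[(1, 6, 0), (2, 3, 0), (3, 2, 0), (6, 2, 1)]


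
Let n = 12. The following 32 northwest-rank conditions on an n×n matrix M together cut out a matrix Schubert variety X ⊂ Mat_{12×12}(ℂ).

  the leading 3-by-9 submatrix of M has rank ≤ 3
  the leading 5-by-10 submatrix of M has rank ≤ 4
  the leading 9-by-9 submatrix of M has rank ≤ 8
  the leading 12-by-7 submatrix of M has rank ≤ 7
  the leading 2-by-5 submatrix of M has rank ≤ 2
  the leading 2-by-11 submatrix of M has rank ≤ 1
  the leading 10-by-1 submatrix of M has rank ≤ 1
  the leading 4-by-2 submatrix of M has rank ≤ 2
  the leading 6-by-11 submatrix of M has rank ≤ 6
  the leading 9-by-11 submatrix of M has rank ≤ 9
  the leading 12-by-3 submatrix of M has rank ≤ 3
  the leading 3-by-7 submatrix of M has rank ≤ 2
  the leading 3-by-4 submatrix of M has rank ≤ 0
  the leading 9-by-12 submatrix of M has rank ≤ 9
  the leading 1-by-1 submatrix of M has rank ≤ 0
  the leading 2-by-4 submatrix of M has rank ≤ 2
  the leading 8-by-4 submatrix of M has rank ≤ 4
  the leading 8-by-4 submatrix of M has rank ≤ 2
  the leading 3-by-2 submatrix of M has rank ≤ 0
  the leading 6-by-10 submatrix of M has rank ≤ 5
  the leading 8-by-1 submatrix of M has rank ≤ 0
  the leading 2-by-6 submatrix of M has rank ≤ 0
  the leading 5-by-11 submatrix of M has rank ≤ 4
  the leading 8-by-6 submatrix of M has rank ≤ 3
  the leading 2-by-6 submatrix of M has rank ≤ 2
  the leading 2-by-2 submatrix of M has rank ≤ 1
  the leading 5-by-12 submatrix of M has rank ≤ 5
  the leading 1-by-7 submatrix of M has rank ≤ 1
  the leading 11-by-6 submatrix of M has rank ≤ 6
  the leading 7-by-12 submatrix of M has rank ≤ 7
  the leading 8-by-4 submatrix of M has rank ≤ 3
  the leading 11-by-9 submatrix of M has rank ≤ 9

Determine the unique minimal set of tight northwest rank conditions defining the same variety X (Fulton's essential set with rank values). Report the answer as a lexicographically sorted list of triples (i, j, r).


Recovering R(i,j) via the rank-extension bound from the 32 conditions:

  i=1: 0 | 0 | 0 | 0 | 0 | 0 | 1 | 1 | 1 | 1 | 1 | 1
  i=2: 0 | 0 | 0 | 0 | 0 | 0 | 1 | 1 | 1 | 1 | 1 | 2
  i=3: 0 | 0 | 0 | 0 | 1 | 1 | 2 | 2 | 2 | 2 | 2 | 3
  i=4: 0 | 1 | 1 | 1 | 2 | 2 | 3 | 3 | 3 | 3 | 3 | 4
  i=5: 0 | 1 | 2 | 2 | 3 | 3 | 4 | 4 | 4 | 4 | 4 | 5
  i=6: 0 | 1 | 2 | 2 | 3 | 3 | 4 | 5 | 5 | 5 | 5 | 6
  i=7: 0 | 1 | 2 | 2 | 3 | 3 | 4 | 5 | 6 | 6 | 6 | 7
  i=8: 0 | 1 | 2 | 2 | 3 | 3 | 4 | 5 | 6 | 7 | 7 | 8
  i=9: 1 | 2 | 3 | 3 | 4 | 4 | 5 | 6 | 7 | 8 | 8 | 9
  i=10: 1 | 2 | 3 | 4 | 5 | 5 | 6 | 7 | 8 | 9 | 9 | 10
  i=11: 1 | 2 | 3 | 4 | 5 | 6 | 7 | 8 | 9 | 10 | 10 | 11
  i=12: 1 | 2 | 3 | 4 | 5 | 6 | 7 | 8 | 9 | 10 | 11 | 12

the unique w with this rank table is (7, 12, 5, 2, 3, 8, 9, 10, 1, 4, 6, 11).

|D(w)|=31, |Ess(w)|=6:

[(2, 6, 0), (2, 11, 1), (3, 4, 0), (8, 1, 0), (8, 4, 2), (8, 6, 3)]


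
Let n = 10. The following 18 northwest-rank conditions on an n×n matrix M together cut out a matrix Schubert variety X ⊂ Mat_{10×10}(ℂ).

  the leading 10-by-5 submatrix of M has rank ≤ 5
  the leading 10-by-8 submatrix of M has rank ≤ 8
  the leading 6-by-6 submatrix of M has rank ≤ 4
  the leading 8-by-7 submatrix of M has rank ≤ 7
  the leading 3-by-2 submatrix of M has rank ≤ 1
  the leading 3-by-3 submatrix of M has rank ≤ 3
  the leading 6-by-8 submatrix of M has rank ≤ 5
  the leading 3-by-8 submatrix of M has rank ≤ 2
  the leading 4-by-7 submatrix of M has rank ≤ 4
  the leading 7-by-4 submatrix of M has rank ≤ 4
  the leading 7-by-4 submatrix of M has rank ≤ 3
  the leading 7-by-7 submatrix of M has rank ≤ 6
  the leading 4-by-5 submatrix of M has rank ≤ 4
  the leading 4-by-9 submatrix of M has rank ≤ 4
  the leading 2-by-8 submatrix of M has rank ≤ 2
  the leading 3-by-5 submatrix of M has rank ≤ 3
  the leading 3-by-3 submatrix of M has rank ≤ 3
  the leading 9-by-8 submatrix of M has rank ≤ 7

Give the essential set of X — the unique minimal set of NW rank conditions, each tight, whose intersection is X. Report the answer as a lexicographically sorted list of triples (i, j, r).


Computing R[i][j] = min implied NW-rank bound (n=10, 18 conditions):

  1 | 1 | 1 | 1 | 1 | 1 | 1 | 1 | 1 | 1
  1 | 1 | 2 | 2 | 2 | 2 | 2 | 2 | 2 | 2
  1 | 1 | 2 | 2 | 2 | 2 | 2 | 2 | 3 | 3
  1 | 2 | 3 | 3 | 3 | 3 | 3 | 3 | 4 | 4
  1 | 2 | 3 | 3 | 4 | 4 | 4 | 4 | 5 | 5
  1 | 2 | 3 | 3 | 4 | 4 | 5 | 5 | 6 | 6
  1 | 2 | 3 | 3 | 4 | 5 | 6 | 6 | 7 | 7
  1 | 2 | 3 | 4 | 5 | 6 | 7 | 7 | 8 | 8
  1 | 2 | 3 | 4 | 5 | 6 | 7 | 7 | 8 | 9
  1 | 2 | 3 | 4 | 5 | 6 | 7 | 8 | 9 | 10

so w = (1, 3, 9, 2, 5, 7, 6, 4, 10, 8).

Fulton essential set (5 of the 12 Rothe cells):

[(3, 2, 1), (3, 8, 2), (6, 6, 4), (7, 4, 3), (9, 8, 7)]


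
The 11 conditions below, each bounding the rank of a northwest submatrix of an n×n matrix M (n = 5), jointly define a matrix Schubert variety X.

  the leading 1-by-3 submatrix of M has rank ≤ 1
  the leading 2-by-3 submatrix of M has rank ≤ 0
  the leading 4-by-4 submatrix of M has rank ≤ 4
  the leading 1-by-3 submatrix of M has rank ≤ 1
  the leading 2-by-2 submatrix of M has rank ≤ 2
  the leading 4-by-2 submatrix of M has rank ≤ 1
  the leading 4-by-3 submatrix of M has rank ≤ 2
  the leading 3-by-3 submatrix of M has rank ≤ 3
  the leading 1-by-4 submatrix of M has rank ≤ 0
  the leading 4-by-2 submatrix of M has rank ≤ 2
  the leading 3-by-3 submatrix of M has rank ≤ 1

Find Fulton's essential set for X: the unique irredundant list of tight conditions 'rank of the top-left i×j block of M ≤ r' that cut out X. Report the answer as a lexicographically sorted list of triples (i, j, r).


Computing R[i][j] = min implied NW-rank bound (n=5, 11 conditions):

  R[1]: 0 0 0 0 1
  R[2]: 0 0 0 1 2
  R[3]: 1 1 1 2 3
  R[4]: 1 1 2 3 4
  R[5]: 1 2 3 4 5

so w = (5, 4, 1, 3, 2).

Fulton essential set (3 of the 8 Rothe cells):

[(1, 4, 0), (2, 3, 0), (4, 2, 1)]


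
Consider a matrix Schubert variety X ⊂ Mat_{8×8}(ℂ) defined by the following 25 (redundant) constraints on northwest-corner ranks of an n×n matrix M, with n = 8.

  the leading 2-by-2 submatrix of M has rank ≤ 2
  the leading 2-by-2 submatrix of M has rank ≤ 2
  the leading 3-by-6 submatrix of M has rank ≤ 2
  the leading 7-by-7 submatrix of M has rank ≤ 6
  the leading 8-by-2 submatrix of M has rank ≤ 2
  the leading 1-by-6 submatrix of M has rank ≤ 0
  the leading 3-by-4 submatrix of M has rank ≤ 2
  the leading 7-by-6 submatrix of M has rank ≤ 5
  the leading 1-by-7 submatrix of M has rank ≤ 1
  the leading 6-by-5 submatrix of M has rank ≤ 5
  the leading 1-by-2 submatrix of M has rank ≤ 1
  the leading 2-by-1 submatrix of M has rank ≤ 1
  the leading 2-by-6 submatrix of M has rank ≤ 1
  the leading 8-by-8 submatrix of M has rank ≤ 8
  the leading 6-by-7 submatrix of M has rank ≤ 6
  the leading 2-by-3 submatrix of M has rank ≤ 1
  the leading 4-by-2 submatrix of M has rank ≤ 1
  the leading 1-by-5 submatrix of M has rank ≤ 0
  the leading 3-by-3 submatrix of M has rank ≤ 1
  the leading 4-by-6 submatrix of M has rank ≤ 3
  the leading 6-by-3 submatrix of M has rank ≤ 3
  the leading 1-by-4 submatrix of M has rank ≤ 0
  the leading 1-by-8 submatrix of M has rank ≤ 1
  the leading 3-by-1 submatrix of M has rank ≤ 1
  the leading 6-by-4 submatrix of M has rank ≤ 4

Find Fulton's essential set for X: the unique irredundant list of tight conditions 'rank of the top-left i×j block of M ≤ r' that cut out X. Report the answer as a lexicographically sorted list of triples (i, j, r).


Propagating the 25 rank bounds to every northwest block:

  R[1]: 0 | 0 | 0 | 0 | 0 | 0 | 1 | 1
  R[2]: 1 | 1 | 1 | 1 | 1 | 1 | 2 | 2
  R[3]: 1 | 1 | 1 | 2 | 2 | 2 | 3 | 3
  R[4]: 1 | 1 | 2 | 3 | 3 | 3 | 4 | 4
  R[5]: 1 | 2 | 3 | 4 | 4 | 4 | 5 | 5
  R[6]: 1 | 2 | 3 | 4 | 5 | 5 | 6 | 6
  R[7]: 1 | 2 | 3 | 4 | 5 | 5 | 6 | 7
  R[8]: 1 | 2 | 3 | 4 | 5 | 6 | 7 | 8

so w = (7, 1, 4, 3, 2, 5, 8, 6).

4 SE-corners of the 10-cell Rothe diagram give Ess(w):

[(1, 6, 0), (3, 3, 1), (4, 2, 1), (7, 6, 5)]


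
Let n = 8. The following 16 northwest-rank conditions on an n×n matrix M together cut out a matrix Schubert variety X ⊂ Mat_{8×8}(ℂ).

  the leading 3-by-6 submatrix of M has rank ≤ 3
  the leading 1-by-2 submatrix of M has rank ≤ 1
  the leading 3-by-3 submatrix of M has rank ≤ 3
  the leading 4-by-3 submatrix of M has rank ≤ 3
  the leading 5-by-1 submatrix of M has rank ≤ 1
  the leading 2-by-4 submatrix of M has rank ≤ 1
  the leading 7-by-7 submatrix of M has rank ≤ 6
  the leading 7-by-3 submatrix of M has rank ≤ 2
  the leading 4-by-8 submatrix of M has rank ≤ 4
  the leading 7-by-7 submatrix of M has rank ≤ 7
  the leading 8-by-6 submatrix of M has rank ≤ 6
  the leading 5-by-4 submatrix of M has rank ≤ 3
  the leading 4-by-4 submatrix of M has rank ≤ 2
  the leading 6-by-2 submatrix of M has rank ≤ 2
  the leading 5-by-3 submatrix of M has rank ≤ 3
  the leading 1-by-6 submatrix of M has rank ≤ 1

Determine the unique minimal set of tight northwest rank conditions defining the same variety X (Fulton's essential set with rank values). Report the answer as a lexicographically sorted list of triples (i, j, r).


Recovering R(i,j) via the rank-extension bound from the 16 conditions:

  R[1]: 1  1  1  1  1  1  1  1
  R[2]: 1  1  1  1  2  2  2  2
  R[3]: 1  2  2  2  3  3  3  3
  R[4]: 1  2  2  2  3  4  4  4
  R[5]: 1  2  2  3  4  5  5  5
  R[6]: 1  2  2  3  4  5  6  6
  R[7]: 1  2  2  3  4  5  6  7
  R[8]: 1  2  3  4  5  6  7  8

hence w(1..8) = (1, 5, 2, 6, 4, 7, 8, 3).

Rothe diagram D(w) (8 cells), 3 SE-corners (essential conditions):

[(2, 4, 1), (4, 4, 2), (7, 3, 2)]


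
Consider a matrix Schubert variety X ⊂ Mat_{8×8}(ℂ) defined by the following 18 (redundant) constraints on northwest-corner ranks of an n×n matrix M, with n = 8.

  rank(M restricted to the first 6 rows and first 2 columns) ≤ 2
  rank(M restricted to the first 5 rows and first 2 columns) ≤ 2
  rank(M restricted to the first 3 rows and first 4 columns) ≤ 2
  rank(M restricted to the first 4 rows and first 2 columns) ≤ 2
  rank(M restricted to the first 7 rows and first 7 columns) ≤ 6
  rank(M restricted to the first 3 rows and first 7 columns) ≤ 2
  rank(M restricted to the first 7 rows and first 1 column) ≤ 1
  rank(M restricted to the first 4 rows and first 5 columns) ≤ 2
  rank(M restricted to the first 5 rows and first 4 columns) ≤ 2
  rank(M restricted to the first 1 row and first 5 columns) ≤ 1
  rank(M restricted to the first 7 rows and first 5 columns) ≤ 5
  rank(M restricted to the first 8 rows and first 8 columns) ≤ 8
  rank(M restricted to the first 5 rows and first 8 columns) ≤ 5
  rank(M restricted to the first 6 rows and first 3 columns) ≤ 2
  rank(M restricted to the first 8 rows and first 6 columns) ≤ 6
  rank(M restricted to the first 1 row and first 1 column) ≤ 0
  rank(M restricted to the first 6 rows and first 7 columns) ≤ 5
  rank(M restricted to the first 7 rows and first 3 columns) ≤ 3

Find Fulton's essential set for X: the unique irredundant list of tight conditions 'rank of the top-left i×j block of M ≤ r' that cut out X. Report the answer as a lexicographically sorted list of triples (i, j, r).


Propagating the 18 rank bounds to every northwest block:

  0 | 1 | 1 | 1 | 1 | 1 | 1 | 1
  1 | 2 | 2 | 2 | 2 | 2 | 2 | 2
  1 | 2 | 2 | 2 | 2 | 2 | 2 | 3
  1 | 2 | 2 | 2 | 2 | 3 | 3 | 4
  1 | 2 | 2 | 2 | 3 | 4 | 4 | 5
  1 | 2 | 2 | 3 | 4 | 5 | 5 | 6
  1 | 2 | 3 | 4 | 5 | 6 | 6 | 7
  1 | 2 | 3 | 4 | 5 | 6 | 7 | 8

the unique w with this rank table is (2, 1, 8, 6, 5, 4, 3, 7).

Fulton essential set (5 of the 12 Rothe cells):

[(1, 1, 0), (3, 7, 2), (4, 5, 2), (5, 4, 2), (6, 3, 2)]


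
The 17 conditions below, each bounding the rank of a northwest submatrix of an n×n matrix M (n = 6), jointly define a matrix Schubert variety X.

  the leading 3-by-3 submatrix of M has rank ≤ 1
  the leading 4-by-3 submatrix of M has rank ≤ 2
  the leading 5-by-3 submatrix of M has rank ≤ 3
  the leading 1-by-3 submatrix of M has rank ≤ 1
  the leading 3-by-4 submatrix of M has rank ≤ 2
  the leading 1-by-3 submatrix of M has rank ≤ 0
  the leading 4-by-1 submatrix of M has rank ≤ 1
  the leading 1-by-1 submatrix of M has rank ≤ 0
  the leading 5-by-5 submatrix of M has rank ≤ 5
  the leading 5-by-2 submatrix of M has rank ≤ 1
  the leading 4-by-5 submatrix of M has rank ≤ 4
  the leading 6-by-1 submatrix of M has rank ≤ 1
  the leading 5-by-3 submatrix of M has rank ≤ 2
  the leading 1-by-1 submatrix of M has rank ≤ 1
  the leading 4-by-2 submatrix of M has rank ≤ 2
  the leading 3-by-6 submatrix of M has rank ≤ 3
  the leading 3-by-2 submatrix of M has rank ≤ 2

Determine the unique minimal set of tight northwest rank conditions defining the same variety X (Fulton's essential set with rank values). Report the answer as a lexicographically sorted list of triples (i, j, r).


Rank table r_w(6×6) implied by the 17 constraints:

  R[1]: 0, 0, 0, 1, 1, 1
  R[2]: 1, 1, 1, 2, 2, 2
  R[3]: 1, 1, 1, 2, 3, 3
  R[4]: 1, 1, 2, 3, 4, 4
  R[5]: 1, 1, 2, 3, 4, 5
  R[6]: 1, 2, 3, 4, 5, 6

hence w(1..6) = (4, 1, 5, 3, 6, 2).

Fulton essential set (3 of the 7 Rothe cells):

[(1, 3, 0), (3, 3, 1), (5, 2, 1)]


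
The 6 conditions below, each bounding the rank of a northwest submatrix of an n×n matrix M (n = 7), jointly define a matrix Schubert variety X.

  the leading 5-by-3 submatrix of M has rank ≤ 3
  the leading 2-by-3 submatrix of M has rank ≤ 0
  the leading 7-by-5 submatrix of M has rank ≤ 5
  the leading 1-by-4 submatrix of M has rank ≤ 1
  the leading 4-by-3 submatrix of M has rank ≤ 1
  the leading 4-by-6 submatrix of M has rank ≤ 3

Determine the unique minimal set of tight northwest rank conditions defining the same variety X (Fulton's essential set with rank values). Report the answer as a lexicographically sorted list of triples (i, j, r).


Propagating the 6 rank bounds to every northwest block:

  i=1: 0 0 0 1 1 1 1
  i=2: 0 0 0 1 2 2 2
  i=3: 1 1 1 2 3 3 3
  i=4: 1 1 1 2 3 3 4
  i=5: 1 2 2 3 4 4 5
  i=6: 1 2 3 4 5 5 6
  i=7: 1 2 3 4 5 6 7

the unique w with this rank table is (4, 5, 1, 7, 2, 3, 6).

|D(w)|=9, |Ess(w)|=3:

[(2, 3, 0), (4, 3, 1), (4, 6, 3)]


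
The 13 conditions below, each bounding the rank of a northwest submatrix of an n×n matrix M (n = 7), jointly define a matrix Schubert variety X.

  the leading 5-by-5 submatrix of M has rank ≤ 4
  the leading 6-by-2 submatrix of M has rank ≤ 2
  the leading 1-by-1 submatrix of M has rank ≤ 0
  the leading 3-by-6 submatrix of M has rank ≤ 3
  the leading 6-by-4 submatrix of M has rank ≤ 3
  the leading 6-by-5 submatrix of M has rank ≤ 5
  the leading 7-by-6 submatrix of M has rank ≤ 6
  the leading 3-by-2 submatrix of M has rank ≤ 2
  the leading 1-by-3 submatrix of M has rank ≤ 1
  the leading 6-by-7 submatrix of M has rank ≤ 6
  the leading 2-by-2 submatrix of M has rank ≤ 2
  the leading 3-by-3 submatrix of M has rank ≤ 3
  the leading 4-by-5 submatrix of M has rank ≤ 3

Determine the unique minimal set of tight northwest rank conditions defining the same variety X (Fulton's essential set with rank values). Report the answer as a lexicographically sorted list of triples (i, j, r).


Computing R[i][j] = min implied NW-rank bound (n=7, 13 conditions):

  i=1: 0 1 1 1 1 1 1
  i=2: 1 2 2 2 2 2 2
  i=3: 1 2 3 3 3 3 3
  i=4: 1 2 3 3 3 4 4
  i=5: 1 2 3 3 4 5 5
  i=6: 1 2 3 3 4 5 6
  i=7: 1 2 3 4 5 6 7

reading off 1-entries of Δ²R: w = (2, 1, 3, 6, 5, 7, 4).

D(w) has 5 cells with 3 SE-corners; essential set:

[(1, 1, 0), (4, 5, 3), (6, 4, 3)]


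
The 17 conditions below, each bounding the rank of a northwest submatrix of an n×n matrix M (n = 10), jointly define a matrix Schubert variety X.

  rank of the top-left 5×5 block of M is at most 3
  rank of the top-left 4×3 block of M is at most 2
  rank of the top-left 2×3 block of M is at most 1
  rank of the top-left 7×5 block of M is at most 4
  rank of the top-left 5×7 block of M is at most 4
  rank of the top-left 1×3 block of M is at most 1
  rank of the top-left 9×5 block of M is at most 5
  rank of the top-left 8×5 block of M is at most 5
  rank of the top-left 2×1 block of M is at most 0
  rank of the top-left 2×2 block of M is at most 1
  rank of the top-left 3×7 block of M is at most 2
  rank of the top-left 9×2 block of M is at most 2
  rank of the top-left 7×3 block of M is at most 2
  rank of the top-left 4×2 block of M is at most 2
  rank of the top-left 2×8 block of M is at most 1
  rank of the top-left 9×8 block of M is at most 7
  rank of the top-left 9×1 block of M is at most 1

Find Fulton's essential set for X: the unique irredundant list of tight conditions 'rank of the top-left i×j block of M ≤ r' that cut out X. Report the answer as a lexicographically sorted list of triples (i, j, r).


Computing R[i][j] = min implied NW-rank bound (n=10, 17 conditions):

  R[1]: 0  1  1  1  1  1  1  1  1  1
  R[2]: 0  1  1  1  1  1  1  1  2  2
  R[3]: 1  2  2  2  2  2  2  2  3  3
  R[4]: 1  2  2  3  3  3  3  3  4  4
  R[5]: 1  2  2  3  3  4  4  4  5  5
  R[6]: 1  2  2  3  4  5  5  5  6  6
  R[7]: 1  2  2  3  4  5  6  6  7  7
  R[8]: 1  2  3  4  5  6  7  7  8  8
  R[9]: 1  2  3  4  5  6  7  7  8  9
  R[10]: 1  2  3  4  5  6  7  8  9  10

second differences of R give the permutation w = (2, 9, 1, 4, 6, 5, 7, 3, 10, 8).

5 SE-corners of the 14-cell Rothe diagram give Ess(w):

[(2, 1, 0), (2, 8, 1), (5, 5, 3), (7, 3, 2), (9, 8, 7)]


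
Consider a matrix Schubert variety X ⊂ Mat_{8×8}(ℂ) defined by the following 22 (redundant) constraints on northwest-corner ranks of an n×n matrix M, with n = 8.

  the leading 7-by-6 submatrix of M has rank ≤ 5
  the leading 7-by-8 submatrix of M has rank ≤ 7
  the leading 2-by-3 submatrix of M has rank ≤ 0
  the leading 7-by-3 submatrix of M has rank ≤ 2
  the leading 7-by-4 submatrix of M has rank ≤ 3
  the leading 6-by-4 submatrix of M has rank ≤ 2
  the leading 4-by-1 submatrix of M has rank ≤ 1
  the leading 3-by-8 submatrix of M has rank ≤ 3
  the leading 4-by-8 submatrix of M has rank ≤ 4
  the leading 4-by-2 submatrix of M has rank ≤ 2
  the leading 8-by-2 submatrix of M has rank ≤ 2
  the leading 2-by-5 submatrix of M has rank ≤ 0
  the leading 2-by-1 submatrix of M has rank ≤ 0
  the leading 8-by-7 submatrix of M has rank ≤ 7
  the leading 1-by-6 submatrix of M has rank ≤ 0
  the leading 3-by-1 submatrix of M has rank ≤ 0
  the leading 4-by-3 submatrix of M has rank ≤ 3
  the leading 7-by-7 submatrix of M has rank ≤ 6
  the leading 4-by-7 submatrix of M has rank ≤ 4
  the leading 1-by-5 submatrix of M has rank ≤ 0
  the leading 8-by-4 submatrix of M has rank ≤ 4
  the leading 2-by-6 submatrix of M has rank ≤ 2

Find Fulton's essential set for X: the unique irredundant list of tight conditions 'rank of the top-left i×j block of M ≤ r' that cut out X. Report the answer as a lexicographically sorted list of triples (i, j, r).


Recovering R(i,j) via the rank-extension bound from the 22 conditions:

  row 1: 0 0 0 0 0 0 1 1
  row 2: 0 0 0 0 0 1 2 2
  row 3: 0 1 1 1 1 2 3 3
  row 4: 1 2 2 2 2 3 4 4
  row 5: 1 2 2 2 3 4 5 5
  row 6: 1 2 2 2 3 4 5 6
  row 7: 1 2 2 3 4 5 6 7
  row 8: 1 2 3 4 5 6 7 8

the unique w with this rank table is (7, 6, 2, 1, 5, 8, 4, 3).

Fulton essential set (5 of the 17 Rothe cells):

[(1, 6, 0), (2, 5, 0), (3, 1, 0), (6, 4, 2), (7, 3, 2)]


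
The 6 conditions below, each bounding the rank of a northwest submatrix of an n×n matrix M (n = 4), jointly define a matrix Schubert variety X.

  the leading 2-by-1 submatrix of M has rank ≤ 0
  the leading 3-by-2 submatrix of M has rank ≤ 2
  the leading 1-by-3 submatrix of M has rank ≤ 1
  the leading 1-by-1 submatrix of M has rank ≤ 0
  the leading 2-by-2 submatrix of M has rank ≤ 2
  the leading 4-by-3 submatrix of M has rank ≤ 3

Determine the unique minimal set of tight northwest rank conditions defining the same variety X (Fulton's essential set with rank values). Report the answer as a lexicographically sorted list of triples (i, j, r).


Reconstructing r_w from the 6 given conditions:

  i=1: 0  1  1  1
  i=2: 0  1  2  2
  i=3: 1  2  3  3
  i=4: 1  2  3  4

reading off 1-entries of Δ²R: w = (2, 3, 1, 4).

|D(w)|=2, |Ess(w)|=1:

[(2, 1, 0)]


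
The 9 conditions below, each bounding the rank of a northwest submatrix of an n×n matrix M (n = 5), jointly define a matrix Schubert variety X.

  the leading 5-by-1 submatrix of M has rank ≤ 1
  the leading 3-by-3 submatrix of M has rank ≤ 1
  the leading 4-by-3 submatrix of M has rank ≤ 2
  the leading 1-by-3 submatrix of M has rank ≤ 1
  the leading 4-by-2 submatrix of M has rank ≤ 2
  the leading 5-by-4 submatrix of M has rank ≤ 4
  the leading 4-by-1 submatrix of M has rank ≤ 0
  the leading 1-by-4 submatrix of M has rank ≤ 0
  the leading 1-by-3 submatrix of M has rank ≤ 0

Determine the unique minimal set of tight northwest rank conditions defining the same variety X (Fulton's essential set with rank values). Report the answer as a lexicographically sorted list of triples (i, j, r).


Propagating the 9 rank bounds to every northwest block:

  R[1]: 0 | 0 | 0 | 0 | 1
  R[2]: 0 | 1 | 1 | 1 | 2
  R[3]: 0 | 1 | 1 | 2 | 3
  R[4]: 0 | 1 | 2 | 3 | 4
  R[5]: 1 | 2 | 3 | 4 | 5

the unique w with this rank table is (5, 2, 4, 3, 1).

3 SE-corners of the 8-cell Rothe diagram give Ess(w):

[(1, 4, 0), (3, 3, 1), (4, 1, 0)]


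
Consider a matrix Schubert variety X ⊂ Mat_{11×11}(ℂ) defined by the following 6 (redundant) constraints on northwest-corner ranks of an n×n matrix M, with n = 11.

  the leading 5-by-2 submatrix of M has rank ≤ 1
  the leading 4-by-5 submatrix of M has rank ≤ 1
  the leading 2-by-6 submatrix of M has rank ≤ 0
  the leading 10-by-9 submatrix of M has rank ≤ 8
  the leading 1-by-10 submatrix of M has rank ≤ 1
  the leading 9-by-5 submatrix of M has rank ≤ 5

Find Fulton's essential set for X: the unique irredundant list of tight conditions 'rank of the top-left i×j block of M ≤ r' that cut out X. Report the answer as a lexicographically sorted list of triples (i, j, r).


Computing R[i][j] = min implied NW-rank bound (n=11, 6 conditions):

  R[1]: 0, 0, 0, 0, 0, 0, 1, 1, 1, 1, 1
  R[2]: 0, 0, 0, 0, 0, 0, 1, 2, 2, 2, 2
  R[3]: 1, 1, 1, 1, 1, 1, 2, 3, 3, 3, 3
  R[4]: 1, 1, 1, 1, 1, 2, 3, 4, 4, 4, 4
  R[5]: 1, 1, 2, 2, 2, 3, 4, 5, 5, 5, 5
  R[6]: 1, 2, 3, 3, 3, 4, 5, 6, 6, 6, 6
  R[7]: 1, 2, 3, 4, 4, 5, 6, 7, 7, 7, 7
  R[8]: 1, 2, 3, 4, 5, 6, 7, 8, 8, 8, 8
  R[9]: 1, 2, 3, 4, 5, 6, 7, 8, 8, 9, 9
  R[10]: 1, 2, 3, 4, 5, 6, 7, 8, 8, 9, 10
  R[11]: 1, 2, 3, 4, 5, 6, 7, 8, 9, 10, 11

giving w = (7, 8, 1, 6, 3, 2, 4, 5, 10, 11, 9) via Δ²R.

4 SE-corners of the 19-cell Rothe diagram give Ess(w):

[(2, 6, 0), (4, 5, 1), (5, 2, 1), (10, 9, 8)]
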